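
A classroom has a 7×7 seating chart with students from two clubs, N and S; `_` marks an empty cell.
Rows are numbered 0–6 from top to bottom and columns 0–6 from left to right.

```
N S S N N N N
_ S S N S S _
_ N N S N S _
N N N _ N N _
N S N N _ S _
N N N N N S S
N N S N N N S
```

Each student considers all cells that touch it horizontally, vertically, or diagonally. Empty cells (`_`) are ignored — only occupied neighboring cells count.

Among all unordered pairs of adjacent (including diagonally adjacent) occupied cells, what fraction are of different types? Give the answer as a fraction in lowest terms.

Scan each occupied cell's neighbors to the right and below (and the two forward diagonals) so each pair is counted once.
Row 0: N(0,0)–S(0,1)≠ N(0,0)–S(1,1)≠ S(0,1)–S(0,2)= S(0,1)–S(1,1)= S(0,1)–S(1,2)= S(0,2)–N(0,3)≠ S(0,2)–S(1,2)= S(0,2)–N(1,3)≠ S(0,2)–S(1,1)= N(0,3)–N(0,4)= N(0,3)–N(1,3)= N(0,3)–S(1,4)≠ N(0,3)–S(1,2)≠ N(0,4)–N(0,5)= N(0,4)–S(1,4)≠ N(0,4)–S(1,5)≠ N(0,4)–N(1,3)= N(0,5)–N(0,6)= N(0,5)–S(1,5)≠ N(0,5)–S(1,4)≠ N(0,6)–S(1,5)≠  → 11/21 unlike.
Row 1: S(1,1)–S(1,2)= S(1,1)–N(2,1)≠ S(1,1)–N(2,2)≠ S(1,2)–N(1,3)≠ S(1,2)–N(2,2)≠ S(1,2)–S(2,3)= S(1,2)–N(2,1)≠ N(1,3)–S(1,4)≠ N(1,3)–S(2,3)≠ N(1,3)–N(2,4)= N(1,3)–N(2,2)= S(1,4)–S(1,5)= S(1,4)–N(2,4)≠ S(1,4)–S(2,5)= S(1,4)–S(2,3)= S(1,5)–S(2,5)= S(1,5)–N(2,4)≠  → 9/17 unlike.
Row 2: N(2,1)–N(2,2)= N(2,1)–N(3,1)= N(2,1)–N(3,2)= N(2,1)–N(3,0)= N(2,2)–S(2,3)≠ N(2,2)–N(3,2)= N(2,2)–N(3,1)= S(2,3)–N(2,4)≠ S(2,3)–N(3,4)≠ S(2,3)–N(3,2)≠ N(2,4)–S(2,5)≠ N(2,4)–N(3,4)= N(2,4)–N(3,5)= S(2,5)–N(3,5)≠ S(2,5)–N(3,4)≠  → 7/15 unlike.
Row 3: N(3,0)–N(3,1)= N(3,0)–N(4,0)= N(3,0)–S(4,1)≠ N(3,1)–N(3,2)= N(3,1)–S(4,1)≠ N(3,1)–N(4,2)= N(3,1)–N(4,0)= N(3,2)–N(4,2)= N(3,2)–N(4,3)= N(3,2)–S(4,1)≠ N(3,4)–N(3,5)= N(3,4)–S(4,5)≠ N(3,4)–N(4,3)= N(3,5)–S(4,5)≠  → 5/14 unlike.
Row 4: N(4,0)–S(4,1)≠ N(4,0)–N(5,0)= N(4,0)–N(5,1)= S(4,1)–N(4,2)≠ S(4,1)–N(5,1)≠ S(4,1)–N(5,2)≠ S(4,1)–N(5,0)≠ N(4,2)–N(4,3)= N(4,2)–N(5,2)= N(4,2)–N(5,3)= N(4,2)–N(5,1)= N(4,3)–N(5,3)= N(4,3)–N(5,4)= N(4,3)–N(5,2)= S(4,5)–S(5,5)= S(4,5)–S(5,6)= S(4,5)–N(5,4)≠  → 6/17 unlike.
Row 5: N(5,0)–N(5,1)= N(5,0)–N(6,0)= N(5,0)–N(6,1)= N(5,1)–N(5,2)= N(5,1)–N(6,1)= N(5,1)–S(6,2)≠ N(5,1)–N(6,0)= N(5,2)–N(5,3)= N(5,2)–S(6,2)≠ N(5,2)–N(6,3)= N(5,2)–N(6,1)= N(5,3)–N(5,4)= N(5,3)–N(6,3)= N(5,3)–N(6,4)= N(5,3)–S(6,2)≠ N(5,4)–S(5,5)≠ N(5,4)–N(6,4)= N(5,4)–N(6,5)= N(5,4)–N(6,3)= S(5,5)–S(5,6)= S(5,5)–N(6,5)≠ S(5,5)–S(6,6)= S(5,5)–N(6,4)≠ S(5,6)–S(6,6)= S(5,6)–N(6,5)≠  → 7/25 unlike.
Row 6: N(6,0)–N(6,1)= N(6,1)–S(6,2)≠ S(6,2)–N(6,3)≠ N(6,3)–N(6,4)= N(6,4)–N(6,5)= N(6,5)–S(6,6)≠  → 3/6 unlike.
Total adjacent occupied pairs: 115; unlike-type pairs: 48.
48/115 is already in lowest terms.

48/115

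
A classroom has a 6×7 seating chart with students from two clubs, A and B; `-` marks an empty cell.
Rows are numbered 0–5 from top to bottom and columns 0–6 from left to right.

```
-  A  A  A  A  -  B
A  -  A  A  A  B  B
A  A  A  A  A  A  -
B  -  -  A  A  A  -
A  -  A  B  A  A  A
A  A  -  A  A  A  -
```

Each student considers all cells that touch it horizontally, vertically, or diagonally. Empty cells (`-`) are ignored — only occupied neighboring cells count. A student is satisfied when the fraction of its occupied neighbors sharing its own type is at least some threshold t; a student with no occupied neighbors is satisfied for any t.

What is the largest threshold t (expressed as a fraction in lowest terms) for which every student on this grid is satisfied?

(0,1)A 3/3
(0,2)A 4/4
(0,3)A 5/5
(0,4)A 3/4
(0,6)B 2/2
(1,0)A 3/3
(1,2)A 7/7
(1,3)A 8/8
(1,4)A 6/7
(1,5)B 2/6
(1,6)B 2/3
(2,0)A 2/3
(2,1)A 4/5
(2,2)A 5/5
(2,3)A 7/7
(2,4)A 7/8
(2,5)A 4/6
(3,0)B 0/3
(3,3)A 6/7
(3,4)A 7/8
(3,5)A 6/6
(4,0)A 2/3
(4,2)A 3/4
(4,3)B 0/6
(4,4)A 7/8
(4,5)A 6/6
(4,6)A 3/3
(5,0)A 2/2
(5,1)A 3/3
(5,3)A 3/4
(5,4)A 4/5
(5,5)A 4/4
The smallest same-type fraction is 0/3 at (3,0), which reduces to 0/1. Any threshold above that leaves this student unsatisfied.

0/1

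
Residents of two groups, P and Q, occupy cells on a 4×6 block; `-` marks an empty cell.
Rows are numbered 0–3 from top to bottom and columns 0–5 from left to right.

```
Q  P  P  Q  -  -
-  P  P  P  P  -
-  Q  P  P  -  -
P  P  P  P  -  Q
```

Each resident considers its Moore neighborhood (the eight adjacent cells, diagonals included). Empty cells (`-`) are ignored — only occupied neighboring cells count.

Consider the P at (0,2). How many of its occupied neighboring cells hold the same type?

Occupied neighbors of (0,2): (0,1)=P, (0,3)=Q, (1,1)=P, (1,2)=P, (1,3)=P.
Same type (P): 4 of 5.

4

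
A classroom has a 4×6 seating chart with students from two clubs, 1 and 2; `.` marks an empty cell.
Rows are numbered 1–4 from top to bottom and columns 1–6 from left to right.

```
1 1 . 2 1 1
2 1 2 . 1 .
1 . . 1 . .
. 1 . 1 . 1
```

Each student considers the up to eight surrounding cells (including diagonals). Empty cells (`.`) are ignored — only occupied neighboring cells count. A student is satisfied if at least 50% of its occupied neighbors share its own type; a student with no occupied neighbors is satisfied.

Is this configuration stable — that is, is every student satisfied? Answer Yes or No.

No

(1,1)1 2/3 ✓
(1,2)1 2/4 ✓
(1,4)2 1/3 ✗
(1,5)1 2/3 ✓
(1,6)1 2/2 ✓
(2,1)2 0/4 ✗
(2,2)1 3/5 ✓
(2,3)2 1/4 ✗
(2,5)1 3/4 ✓
(3,1)1 2/3 ✓
(3,4)1 2/3 ✓
(4,2)1 1/1 ✓
(4,4)1 1/1 ✓
(4,6)1 0/0 ✓
For instance (1,4) has only 1/3 same-type neighbors, below 1/2.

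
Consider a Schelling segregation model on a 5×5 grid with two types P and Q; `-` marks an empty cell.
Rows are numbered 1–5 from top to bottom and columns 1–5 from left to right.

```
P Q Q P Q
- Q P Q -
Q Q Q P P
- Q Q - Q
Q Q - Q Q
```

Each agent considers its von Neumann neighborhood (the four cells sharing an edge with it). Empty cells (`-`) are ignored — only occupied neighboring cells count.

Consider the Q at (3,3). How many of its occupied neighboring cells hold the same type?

Occupied neighbors of (3,3): (2,3)=P, (4,3)=Q, (3,2)=Q, (3,4)=P.
Same type (Q): 2 of 4.

2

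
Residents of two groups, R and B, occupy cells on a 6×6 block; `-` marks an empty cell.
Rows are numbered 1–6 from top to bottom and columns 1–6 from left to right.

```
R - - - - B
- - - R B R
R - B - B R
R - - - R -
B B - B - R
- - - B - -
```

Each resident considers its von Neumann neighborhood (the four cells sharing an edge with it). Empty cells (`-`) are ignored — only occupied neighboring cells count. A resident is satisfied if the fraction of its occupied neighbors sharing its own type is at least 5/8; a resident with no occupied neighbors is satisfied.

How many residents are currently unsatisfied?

(1,1)R 0/0 ok
(1,6)B 0/1 unhappy
(2,4)R 0/1 unhappy
(2,5)B 1/3 unhappy
(2,6)R 1/3 unhappy
(3,1)R 1/1 ok
(3,3)B 0/0 ok
(3,5)B 1/3 unhappy
(3,6)R 1/2 unhappy
(4,1)R 1/2 unhappy
(4,5)R 0/1 unhappy
(5,1)B 1/2 unhappy
(5,2)B 1/1 ok
(5,4)B 1/1 ok
(5,6)R 0/0 ok
(6,4)B 1/1 ok
Unsatisfied: (1,6), (2,4), (2,5), (2,6), (3,5), (3,6), (4,1), (4,5), (5,1) — 9 in total.

9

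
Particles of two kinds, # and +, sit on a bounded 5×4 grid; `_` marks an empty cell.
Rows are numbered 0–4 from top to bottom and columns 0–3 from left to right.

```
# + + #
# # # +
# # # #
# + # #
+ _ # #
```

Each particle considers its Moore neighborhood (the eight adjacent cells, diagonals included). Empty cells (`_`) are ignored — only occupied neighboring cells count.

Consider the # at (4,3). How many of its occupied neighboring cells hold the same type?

Occupied neighbors of (4,3): (3,2)=#, (3,3)=#, (4,2)=#.
Same type (#): 3 of 3.

3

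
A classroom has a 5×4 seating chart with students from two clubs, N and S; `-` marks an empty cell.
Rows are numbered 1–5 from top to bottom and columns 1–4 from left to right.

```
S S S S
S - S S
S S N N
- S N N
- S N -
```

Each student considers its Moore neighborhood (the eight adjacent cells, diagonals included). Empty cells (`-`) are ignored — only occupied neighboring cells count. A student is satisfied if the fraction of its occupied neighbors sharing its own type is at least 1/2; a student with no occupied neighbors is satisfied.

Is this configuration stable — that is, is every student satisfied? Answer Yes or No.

No

Row 1: (1,1)S 2/2 ok · (1,2)S 4/4 ok · (1,3)S 4/4 ok · (1,4)S 3/3 ok
Row 2: (2,1)S 4/4 ok · (2,3)S 5/7 ok · (2,4)S 3/5 ok
Row 3: (3,1)S 3/3 ok · (3,2)S 4/6 ok · (3,3)N 3/7 unhappy · (3,4)N 3/5 ok
Row 4: (4,2)S 3/6 ok · (4,3)N 4/7 ok · (4,4)N 4/4 ok
Row 5: (5,2)S 1/3 unhappy · (5,3)N 2/4 ok
For instance (3,3) has only 3/7 same-type neighbors, below 1/2.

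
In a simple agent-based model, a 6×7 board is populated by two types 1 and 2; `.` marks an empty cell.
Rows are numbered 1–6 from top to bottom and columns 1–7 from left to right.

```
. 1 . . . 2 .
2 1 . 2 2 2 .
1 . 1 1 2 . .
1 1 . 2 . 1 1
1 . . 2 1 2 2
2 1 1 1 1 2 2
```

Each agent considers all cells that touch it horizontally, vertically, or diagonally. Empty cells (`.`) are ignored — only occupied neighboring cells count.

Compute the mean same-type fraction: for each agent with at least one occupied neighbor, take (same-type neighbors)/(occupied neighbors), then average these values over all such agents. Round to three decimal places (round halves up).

0.585

(1,2)1 1/2
(1,6)2 2/2
(2,1)2 0/3
(2,2)1 3/4
(2,4)2 2/4
(2,5)2 4/5
(2,6)2 3/3
(3,1)1 3/4
(3,3)1 3/5
(3,4)1 1/5
(3,5)2 4/6
(4,1)1 3/3
(4,2)1 4/4
(4,4)2 2/5
(4,6)1 2/5
(4,7)1 1/3
(5,1)1 3/4
(5,4)2 1/5
(5,5)1 3/7
(5,6)2 3/7
(5,7)2 3/5
(6,1)2 0/2
(6,2)1 2/3
(6,3)1 2/3
(6,4)1 3/4
(6,5)1 2/5
(6,6)2 3/5
(6,7)2 3/3
Sum over 28 agents: 1/2 + 2/2 + 0/3 + 3/4 + 2/4 + 4/5 + 3/3 + 3/4 + 3/5 + 1/5 + 4/6 + 3/3 + 4/4 + 2/5 + 2/5 + 1/3 + 3/4 + 1/5 + 3/7 + 3/7 + 3/5 + 0/2 + 2/3 + 2/3 + 3/4 + 2/5 + 3/5 + 3/3 = 1721/105; mean = 1721/105 ÷ 28 = 1721/2940 = 0.585374… → 0.585.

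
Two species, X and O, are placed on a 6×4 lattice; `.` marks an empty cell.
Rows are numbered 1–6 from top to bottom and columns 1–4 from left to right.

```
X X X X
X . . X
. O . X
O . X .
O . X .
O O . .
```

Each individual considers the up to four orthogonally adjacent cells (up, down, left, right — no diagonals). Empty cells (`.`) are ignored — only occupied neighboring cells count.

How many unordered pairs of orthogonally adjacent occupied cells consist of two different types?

0

Scan each occupied cell's neighbors to the right and below so each pair is counted once.
Row 1: X(1,1)–X(1,2)= X(1,1)–X(2,1)= X(1,2)–X(1,3)= X(1,3)–X(1,4)= X(1,4)–X(2,4)=  → 0/5 unlike.
Row 2: X(2,4)–X(3,4)=  → 0/1 unlike.
Row 4: O(4,1)–O(5,1)= X(4,3)–X(5,3)=  → 0/2 unlike.
Row 5: O(5,1)–O(6,1)=  → 0/1 unlike.
Row 6: O(6,1)–O(6,2)=  → 0/1 unlike.
Total adjacent occupied pairs: 10; unlike-type pairs: 0.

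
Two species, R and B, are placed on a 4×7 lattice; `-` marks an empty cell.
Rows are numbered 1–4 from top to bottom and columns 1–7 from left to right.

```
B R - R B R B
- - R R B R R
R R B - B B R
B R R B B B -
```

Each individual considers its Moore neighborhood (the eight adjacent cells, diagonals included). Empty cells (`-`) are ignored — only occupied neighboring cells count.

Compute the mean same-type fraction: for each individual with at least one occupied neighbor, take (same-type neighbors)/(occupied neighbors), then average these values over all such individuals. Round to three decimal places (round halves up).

0.479

(1,1)B 0/1
(1,2)R 1/2
(1,4)R 2/4
(1,5)B 1/5
(1,6)R 2/5
(1,7)B 0/3
(2,3)R 4/5
(2,4)R 2/6
(2,5)B 3/7
(2,6)R 3/8
(2,7)R 3/5
(3,1)R 2/3
(3,2)R 4/6
(3,3)B 1/6
(3,5)B 5/7
(3,6)B 4/7
(3,7)R 2/4
(4,1)B 0/3
(4,2)R 3/5
(4,3)R 2/4
(4,4)B 3/4
(4,5)B 4/4
(4,6)B 3/4
Sum over 23 individuals: 0/1 + 1/2 + 2/4 + 1/5 + 2/5 + 0/3 + 4/5 + 2/6 + 3/7 + 3/8 + 3/5 + 2/3 + 4/6 + 1/6 + 5/7 + 4/7 + 2/4 + 0/3 + 3/5 + 2/4 + 3/4 + 4/4 + 3/4 = 9259/840; mean = 9259/840 ÷ 23 = 9259/19320 = 0.479244… → 0.479.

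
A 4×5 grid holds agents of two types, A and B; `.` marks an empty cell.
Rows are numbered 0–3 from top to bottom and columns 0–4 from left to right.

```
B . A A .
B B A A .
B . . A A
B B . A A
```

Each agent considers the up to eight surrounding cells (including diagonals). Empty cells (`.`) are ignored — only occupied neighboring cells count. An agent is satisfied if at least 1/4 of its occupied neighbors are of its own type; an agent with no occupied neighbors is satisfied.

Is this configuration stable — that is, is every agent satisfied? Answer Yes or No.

(0,0)B 2/2 satisfied
(0,2)A 3/4 satisfied
(0,3)A 3/3 satisfied
(1,0)B 3/3 satisfied
(1,1)B 3/5 satisfied
(1,2)A 4/5 satisfied
(1,3)A 5/5 satisfied
(2,0)B 4/4 satisfied
(2,3)A 5/5 satisfied
(2,4)A 4/4 satisfied
(3,0)B 2/2 satisfied
(3,1)B 2/2 satisfied
(3,3)A 3/3 satisfied
(3,4)A 3/3 satisfied
All meet the threshold, so the configuration is stable.

Yes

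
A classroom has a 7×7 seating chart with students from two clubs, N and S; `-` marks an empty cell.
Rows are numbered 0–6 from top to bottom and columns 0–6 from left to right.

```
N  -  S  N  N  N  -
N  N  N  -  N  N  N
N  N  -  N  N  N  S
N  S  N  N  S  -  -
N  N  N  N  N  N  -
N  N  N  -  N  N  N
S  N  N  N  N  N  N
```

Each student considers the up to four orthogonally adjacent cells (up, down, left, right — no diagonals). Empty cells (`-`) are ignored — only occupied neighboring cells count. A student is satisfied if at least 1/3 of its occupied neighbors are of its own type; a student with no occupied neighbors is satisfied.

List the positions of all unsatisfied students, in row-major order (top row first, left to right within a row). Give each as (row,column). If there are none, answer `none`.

(0,2), (2,6), (3,1), (3,4), (6,0)

(0,0)N 1/1 ✓
(0,2)S 0/2 ✗
(0,3)N 1/2 ✓
(0,4)N 3/3 ✓
(0,5)N 2/2 ✓
(1,0)N 3/3 ✓
(1,1)N 3/3 ✓
(1,2)N 1/2 ✓
(1,4)N 3/3 ✓
(1,5)N 4/4 ✓
(1,6)N 1/2 ✓
(2,0)N 3/3 ✓
(2,1)N 2/3 ✓
(2,3)N 2/2 ✓
(2,4)N 3/4 ✓
(2,5)N 2/3 ✓
(2,6)S 0/2 ✗
(3,0)N 2/3 ✓
(3,1)S 0/4 ✗
(3,2)N 2/3 ✓
(3,3)N 3/4 ✓
(3,4)S 0/3 ✗
(4,0)N 3/3 ✓
(4,1)N 3/4 ✓
(4,2)N 4/4 ✓
(4,3)N 3/3 ✓
(4,4)N 3/4 ✓
(4,5)N 2/2 ✓
(5,0)N 2/3 ✓
(5,1)N 4/4 ✓
(5,2)N 3/3 ✓
(5,4)N 3/3 ✓
(5,5)N 4/4 ✓
(5,6)N 2/2 ✓
(6,0)S 0/2 ✗
(6,1)N 2/3 ✓
(6,2)N 3/3 ✓
(6,3)N 2/2 ✓
(6,4)N 3/3 ✓
(6,5)N 3/3 ✓
(6,6)N 2/2 ✓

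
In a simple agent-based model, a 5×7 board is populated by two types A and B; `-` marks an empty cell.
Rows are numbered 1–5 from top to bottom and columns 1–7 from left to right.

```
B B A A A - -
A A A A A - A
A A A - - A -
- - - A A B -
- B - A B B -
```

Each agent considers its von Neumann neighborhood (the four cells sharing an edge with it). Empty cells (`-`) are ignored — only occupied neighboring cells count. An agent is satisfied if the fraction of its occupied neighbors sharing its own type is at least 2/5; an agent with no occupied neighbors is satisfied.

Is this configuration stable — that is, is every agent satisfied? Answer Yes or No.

No

Row 1: (1,1)B 1/2 ok · (1,2)B 1/3 unhappy · (1,3)A 2/3 ok · (1,4)A 3/3 ok · (1,5)A 2/2 ok
Row 2: (2,1)A 2/3 ok · (2,2)A 3/4 ok · (2,3)A 4/4 ok · (2,4)A 3/3 ok · (2,5)A 2/2 ok · (2,7)A 0/0 ok
Row 3: (3,1)A 2/2 ok · (3,2)A 3/3 ok · (3,3)A 2/2 ok · (3,6)A 0/1 unhappy
Row 4: (4,4)A 2/2 ok · (4,5)A 1/3 unhappy · (4,6)B 1/3 unhappy
Row 5: (5,2)B 0/0 ok · (5,4)A 1/2 ok · (5,5)B 1/3 unhappy · (5,6)B 2/2 ok
For instance (1,2) has only 1/3 same-type neighbors, below 2/5.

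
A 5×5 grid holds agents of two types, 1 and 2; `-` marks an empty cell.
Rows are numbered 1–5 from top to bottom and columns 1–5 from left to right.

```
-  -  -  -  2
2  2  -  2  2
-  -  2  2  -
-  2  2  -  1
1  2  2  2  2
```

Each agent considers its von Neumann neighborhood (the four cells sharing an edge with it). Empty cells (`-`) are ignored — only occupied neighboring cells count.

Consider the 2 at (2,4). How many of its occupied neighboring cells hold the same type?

2

Occupied neighbors of (2,4): (3,4)=2, (2,5)=2.
Same type (2): 2 of 2.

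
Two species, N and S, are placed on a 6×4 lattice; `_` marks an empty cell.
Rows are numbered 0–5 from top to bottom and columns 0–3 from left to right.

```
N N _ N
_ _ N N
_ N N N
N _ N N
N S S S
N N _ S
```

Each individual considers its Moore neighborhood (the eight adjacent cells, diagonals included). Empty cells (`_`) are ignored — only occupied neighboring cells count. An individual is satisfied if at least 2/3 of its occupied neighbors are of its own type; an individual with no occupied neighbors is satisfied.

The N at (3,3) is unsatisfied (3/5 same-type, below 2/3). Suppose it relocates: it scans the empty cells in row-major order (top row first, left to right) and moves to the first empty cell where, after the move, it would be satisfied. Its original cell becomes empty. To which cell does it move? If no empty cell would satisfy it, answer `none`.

Vacating (3,3). Empty cells in order:
  (0,2): 4/4 same-type → satisfied — stop here.

(0,2)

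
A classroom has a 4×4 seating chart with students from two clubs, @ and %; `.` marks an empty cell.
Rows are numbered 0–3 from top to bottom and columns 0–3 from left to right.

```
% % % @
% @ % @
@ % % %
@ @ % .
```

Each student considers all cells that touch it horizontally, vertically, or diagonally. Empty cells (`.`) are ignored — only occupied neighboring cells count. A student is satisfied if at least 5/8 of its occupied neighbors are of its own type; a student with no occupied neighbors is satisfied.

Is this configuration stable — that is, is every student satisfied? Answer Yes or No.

Row 0: (0,0)% 2/3 satisfied · (0,1)% 4/5 satisfied · (0,2)% 2/5 not · (0,3)@ 1/3 not
Row 1: (1,0)% 3/5 not · (1,1)@ 1/8 not · (1,2)% 5/8 satisfied · (1,3)@ 1/5 not
Row 2: (2,0)@ 3/5 not · (2,1)% 4/8 not · (2,2)% 4/7 not · (2,3)% 3/4 satisfied
Row 3: (3,0)@ 2/3 satisfied · (3,1)@ 2/5 not · (3,2)% 3/4 satisfied
For instance (0,2) has only 2/5 same-type neighbors, below 5/8.

No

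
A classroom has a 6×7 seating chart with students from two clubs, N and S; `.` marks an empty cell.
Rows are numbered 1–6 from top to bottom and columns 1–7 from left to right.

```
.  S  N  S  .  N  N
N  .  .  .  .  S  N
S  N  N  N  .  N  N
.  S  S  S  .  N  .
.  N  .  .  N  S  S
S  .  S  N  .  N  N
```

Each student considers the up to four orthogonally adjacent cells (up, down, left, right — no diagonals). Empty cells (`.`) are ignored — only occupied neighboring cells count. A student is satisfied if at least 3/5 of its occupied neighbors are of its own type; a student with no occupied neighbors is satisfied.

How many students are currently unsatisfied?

(1,2)S 0/1 not
(1,3)N 0/2 not
(1,4)S 0/1 not
(1,6)N 1/2 not
(1,7)N 2/2 satisfied
(2,1)N 0/1 not
(2,6)S 0/3 not
(2,7)N 2/3 satisfied
(3,1)S 0/2 not
(3,2)N 1/3 not
(3,3)N 2/3 satisfied
(3,4)N 1/2 not
(3,6)N 2/3 satisfied
(3,7)N 2/2 satisfied
(4,2)S 1/3 not
(4,3)S 2/3 satisfied
(4,4)S 1/2 not
(4,6)N 1/2 not
(5,2)N 0/1 not
(5,5)N 0/1 not
(5,6)S 1/4 not
(5,7)S 1/2 not
(6,1)S 0/0 satisfied
(6,3)S 0/1 not
(6,4)N 0/1 not
(6,6)N 1/2 not
(6,7)N 1/2 not
Unsatisfied: (1,2), (1,3), (1,4), (1,6), (2,1), (2,6), (3,1), (3,2), (3,4), (4,2), (4,4), (4,6), (5,2), (5,5), (5,6), (5,7), (6,3), (6,4), (6,6), (6,7) — 20 in total.

20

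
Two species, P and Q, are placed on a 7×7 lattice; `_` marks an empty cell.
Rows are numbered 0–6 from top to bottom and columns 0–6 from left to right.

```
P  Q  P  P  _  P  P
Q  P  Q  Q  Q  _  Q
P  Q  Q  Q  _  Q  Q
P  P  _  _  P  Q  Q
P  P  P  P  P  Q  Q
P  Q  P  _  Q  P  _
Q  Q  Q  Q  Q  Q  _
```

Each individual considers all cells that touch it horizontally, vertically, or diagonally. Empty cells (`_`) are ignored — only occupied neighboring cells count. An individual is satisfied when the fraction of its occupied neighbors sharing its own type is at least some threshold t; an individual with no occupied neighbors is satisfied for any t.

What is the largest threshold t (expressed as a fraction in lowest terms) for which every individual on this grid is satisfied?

1/6

(0,0)P 1/3
(0,1)Q 2/5
(0,2)P 2/5
(0,3)P 1/4
(0,5)P 1/3
(0,6)P 1/2
(1,0)Q 2/5
(1,1)P 3/8
(1,2)Q 5/8
(1,3)Q 4/6
(1,4)Q 3/5
(1,6)Q 2/4
(2,0)P 3/5
(2,1)Q 3/7
(2,2)Q 4/6
(2,3)Q 4/5
(2,5)Q 5/6
(2,6)Q 4/4
(3,0)P 4/5
(3,1)P 5/7
(3,4)P 2/6
(3,5)Q 5/7
(3,6)Q 5/5
(4,0)P 4/5
(4,1)P 6/7
(4,2)P 4/5
(4,3)P 4/5
(4,4)P 3/6
(4,5)Q 4/7
(4,6)Q 3/4
(5,0)P 2/5
(5,1)Q 3/8
(5,2)P 3/7
(5,4)Q 4/7
(5,5)P 1/6
(6,0)Q 2/3
(6,1)Q 3/5
(6,2)Q 3/4
(6,3)Q 3/4
(6,4)Q 3/4
(6,5)Q 2/3
The smallest same-type fraction is 1/6 at (5,5), which reduces to 1/6. Any threshold above that leaves this individual unsatisfied.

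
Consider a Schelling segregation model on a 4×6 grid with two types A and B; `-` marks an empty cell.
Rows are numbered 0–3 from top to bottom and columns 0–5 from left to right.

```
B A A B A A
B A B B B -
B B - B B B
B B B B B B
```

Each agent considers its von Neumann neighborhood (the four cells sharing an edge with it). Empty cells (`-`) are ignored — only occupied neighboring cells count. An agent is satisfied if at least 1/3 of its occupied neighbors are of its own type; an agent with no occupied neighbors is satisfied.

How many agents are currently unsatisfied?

1

(0,0)B 1/2 ok
(0,1)A 2/3 ok
(0,2)A 1/3 ok
(0,3)B 1/3 ok
(0,4)A 1/3 ok
(0,5)A 1/1 ok
(1,0)B 2/3 ok
(1,1)A 1/4 unhappy
(1,2)B 1/3 ok
(1,3)B 4/4 ok
(1,4)B 2/3 ok
(2,0)B 3/3 ok
(2,1)B 2/3 ok
(2,3)B 3/3 ok
(2,4)B 4/4 ok
(2,5)B 2/2 ok
(3,0)B 2/2 ok
(3,1)B 3/3 ok
(3,2)B 2/2 ok
(3,3)B 3/3 ok
(3,4)B 3/3 ok
(3,5)B 2/2 ok
Unsatisfied: (1,1) — 1 in total.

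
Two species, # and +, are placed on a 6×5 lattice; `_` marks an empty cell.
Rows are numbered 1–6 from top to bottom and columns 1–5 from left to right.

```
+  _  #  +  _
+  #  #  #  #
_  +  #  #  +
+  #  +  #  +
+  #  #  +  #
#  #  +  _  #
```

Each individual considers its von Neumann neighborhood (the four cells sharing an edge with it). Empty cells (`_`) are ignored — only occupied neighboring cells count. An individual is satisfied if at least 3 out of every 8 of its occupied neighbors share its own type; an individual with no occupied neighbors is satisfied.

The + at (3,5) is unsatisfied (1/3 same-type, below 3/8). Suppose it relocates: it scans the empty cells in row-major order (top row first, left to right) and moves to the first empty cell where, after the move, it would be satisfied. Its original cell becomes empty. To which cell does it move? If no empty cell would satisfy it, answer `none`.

Vacating (3,5). Empty cells in order:
  (1,2): 1/3 same-type → still unsatisfied.
  (1,5): 1/2 same-type → satisfied — stop here.

(1,5)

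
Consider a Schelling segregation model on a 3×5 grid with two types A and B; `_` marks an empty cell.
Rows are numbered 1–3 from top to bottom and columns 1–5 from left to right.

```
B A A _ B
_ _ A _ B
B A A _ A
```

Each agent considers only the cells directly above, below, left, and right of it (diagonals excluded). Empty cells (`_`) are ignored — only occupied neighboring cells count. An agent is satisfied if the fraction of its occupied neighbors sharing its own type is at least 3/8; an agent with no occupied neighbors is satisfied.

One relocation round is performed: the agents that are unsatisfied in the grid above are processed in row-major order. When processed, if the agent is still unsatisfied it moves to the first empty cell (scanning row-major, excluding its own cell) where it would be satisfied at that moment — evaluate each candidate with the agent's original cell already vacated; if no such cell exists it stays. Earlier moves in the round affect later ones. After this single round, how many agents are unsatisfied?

1

Initially unsatisfied (in order): (1,1), (3,1), (3,5).
  (1,1) → (1,4).
  (3,1) → (2,1).
  (3,5) → (1,1).
Resulting grid:
A A A B B
B _ A _ B
_ A A _ _
Unsatisfied now: (2,1).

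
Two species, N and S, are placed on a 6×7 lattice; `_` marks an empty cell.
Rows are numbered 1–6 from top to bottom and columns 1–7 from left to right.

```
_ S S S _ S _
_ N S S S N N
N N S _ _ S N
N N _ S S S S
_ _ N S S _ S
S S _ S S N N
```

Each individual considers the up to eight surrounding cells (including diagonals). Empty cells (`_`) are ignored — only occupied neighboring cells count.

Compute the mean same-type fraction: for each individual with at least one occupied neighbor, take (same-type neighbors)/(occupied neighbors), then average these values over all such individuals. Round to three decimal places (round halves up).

0.678

Row 1: (1,2)S 2/3 · (1,3)S 4/5 · (1,4)S 4/4 · (1,6)S 1/3
Row 2: (2,2)N 2/6 · (2,3)S 5/7 · (2,4)S 5/5 · (2,5)S 4/5 · (2,6)N 2/5 · (2,7)N 2/4
Row 3: (3,1)N 4/4 · (3,2)N 4/6 · (3,3)S 3/6 · (3,6)S 4/7 · (3,7)N 2/5
Row 4: (4,1)N 3/3 · (4,2)N 4/5 · (4,4)S 4/5 · (4,5)S 5/5 · (4,6)S 5/6 · (4,7)S 3/4
Row 5: (5,3)N 1/5 · (5,4)S 5/6 · (5,5)S 6/7 · (5,7)S 2/4
Row 6: (6,1)S 1/1 · (6,2)S 1/2 · (6,4)S 3/4 · (6,5)S 3/4 · (6,6)N 1/4 · (6,7)N 1/2
Sum over 31 individuals: 2/3 + 4/5 + 4/4 + 1/3 + 2/6 + 5/7 + 5/5 + 4/5 + 2/5 + 2/4 + 4/4 + 4/6 + 3/6 + 4/7 + 2/5 + 3/3 + 4/5 + 4/5 + 5/5 + 5/6 + 3/4 + 1/5 + 5/6 + 6/7 + 2/4 + 1/1 + 1/2 + 3/4 + 3/4 + 1/4 + 1/2 = 2206/105; mean = 2206/105 ÷ 31 = 2206/3255 = 0.677726… → 0.678.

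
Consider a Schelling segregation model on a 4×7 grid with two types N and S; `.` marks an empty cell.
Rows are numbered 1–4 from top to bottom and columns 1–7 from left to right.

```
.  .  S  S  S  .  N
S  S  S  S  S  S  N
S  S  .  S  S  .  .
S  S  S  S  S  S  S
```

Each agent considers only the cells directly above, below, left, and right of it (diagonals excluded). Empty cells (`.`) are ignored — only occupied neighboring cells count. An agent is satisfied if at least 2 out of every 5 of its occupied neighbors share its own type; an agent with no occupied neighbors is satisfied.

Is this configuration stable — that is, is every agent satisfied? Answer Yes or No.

Row 1: (1,3)S 2/2 ✓ · (1,4)S 3/3 ✓ · (1,5)S 2/2 ✓ · (1,7)N 1/1 ✓
Row 2: (2,1)S 2/2 ✓ · (2,2)S 3/3 ✓ · (2,3)S 3/3 ✓ · (2,4)S 4/4 ✓ · (2,5)S 4/4 ✓ · (2,6)S 1/2 ✓ · (2,7)N 1/2 ✓
Row 3: (3,1)S 3/3 ✓ · (3,2)S 3/3 ✓ · (3,4)S 3/3 ✓ · (3,5)S 3/3 ✓
Row 4: (4,1)S 2/2 ✓ · (4,2)S 3/3 ✓ · (4,3)S 2/2 ✓ · (4,4)S 3/3 ✓ · (4,5)S 3/3 ✓ · (4,6)S 2/2 ✓ · (4,7)S 1/1 ✓
All meet the threshold, so the configuration is stable.

Yes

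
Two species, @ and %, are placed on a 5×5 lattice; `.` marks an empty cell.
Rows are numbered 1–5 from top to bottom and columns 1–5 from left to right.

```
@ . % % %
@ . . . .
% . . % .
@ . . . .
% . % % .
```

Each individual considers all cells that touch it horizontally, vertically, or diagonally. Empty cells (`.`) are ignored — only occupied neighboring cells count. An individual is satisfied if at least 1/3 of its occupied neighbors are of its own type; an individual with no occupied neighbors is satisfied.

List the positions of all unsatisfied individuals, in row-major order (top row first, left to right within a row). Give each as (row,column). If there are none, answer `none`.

(1,1)@ 1/1 satisfied
(1,3)% 1/1 satisfied
(1,4)% 2/2 satisfied
(1,5)% 1/1 satisfied
(2,1)@ 1/2 satisfied
(3,1)% 0/2 not
(3,4)% 0/0 satisfied
(4,1)@ 0/2 not
(5,1)% 0/1 not
(5,3)% 1/1 satisfied
(5,4)% 1/1 satisfied

(3,1), (4,1), (5,1)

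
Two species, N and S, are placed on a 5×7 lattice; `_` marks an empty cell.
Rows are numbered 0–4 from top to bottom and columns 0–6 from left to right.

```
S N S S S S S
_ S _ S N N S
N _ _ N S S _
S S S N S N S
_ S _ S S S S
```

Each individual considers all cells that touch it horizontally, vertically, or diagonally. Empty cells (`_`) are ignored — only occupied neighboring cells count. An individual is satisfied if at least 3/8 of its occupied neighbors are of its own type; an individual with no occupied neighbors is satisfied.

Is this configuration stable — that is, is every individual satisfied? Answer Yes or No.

Row 0: (0,0)S 1/2 satisfied · (0,1)N 0/3 not · (0,2)S 3/4 satisfied · (0,3)S 3/4 satisfied · (0,4)S 3/5 satisfied · (0,5)S 3/5 satisfied · (0,6)S 2/3 satisfied
Row 1: (1,1)S 2/4 satisfied · (1,3)S 4/6 satisfied · (1,4)N 2/8 not · (1,5)N 1/7 not · (1,6)S 3/4 satisfied
Row 2: (2,0)N 0/3 not · (2,3)N 2/6 not · (2,4)S 3/8 satisfied · (2,5)S 4/7 satisfied
Row 3: (3,0)S 2/3 satisfied · (3,1)S 3/4 satisfied · (3,2)S 3/5 satisfied · (3,3)N 1/6 not · (3,4)S 5/8 satisfied · (3,5)N 0/7 not · (3,6)S 3/4 satisfied
Row 4: (4,1)S 3/3 satisfied · (4,3)S 3/4 satisfied · (4,4)S 3/5 satisfied · (4,5)S 4/5 satisfied · (4,6)S 2/3 satisfied
For instance (0,1) has only 0/3 same-type neighbors, below 3/8.

No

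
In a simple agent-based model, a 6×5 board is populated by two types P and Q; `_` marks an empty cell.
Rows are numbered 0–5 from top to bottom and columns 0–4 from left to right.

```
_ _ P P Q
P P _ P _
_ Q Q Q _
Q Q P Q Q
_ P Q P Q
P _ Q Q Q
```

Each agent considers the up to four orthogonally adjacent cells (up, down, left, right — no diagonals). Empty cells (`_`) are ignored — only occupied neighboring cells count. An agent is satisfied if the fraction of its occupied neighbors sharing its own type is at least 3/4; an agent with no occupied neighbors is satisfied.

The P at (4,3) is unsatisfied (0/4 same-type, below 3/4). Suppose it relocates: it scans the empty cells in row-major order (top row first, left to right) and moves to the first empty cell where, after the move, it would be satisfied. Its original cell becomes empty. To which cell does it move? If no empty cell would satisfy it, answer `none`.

(0,0)

Vacating (4,3). Empty cells in order:
  (0,0): 1/1 same-type → satisfied — stop here.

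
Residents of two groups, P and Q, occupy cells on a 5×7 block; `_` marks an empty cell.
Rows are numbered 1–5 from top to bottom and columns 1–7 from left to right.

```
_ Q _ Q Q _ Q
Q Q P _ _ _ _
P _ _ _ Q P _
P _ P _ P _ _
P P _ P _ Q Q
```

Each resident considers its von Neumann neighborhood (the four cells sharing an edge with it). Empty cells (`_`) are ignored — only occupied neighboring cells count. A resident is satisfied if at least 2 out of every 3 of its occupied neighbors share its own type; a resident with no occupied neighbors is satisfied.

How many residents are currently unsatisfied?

(1,2)Q 1/1 ok
(1,4)Q 1/1 ok
(1,5)Q 1/1 ok
(1,7)Q 0/0 ok
(2,1)Q 1/2 unhappy
(2,2)Q 2/3 ok
(2,3)P 0/1 unhappy
(3,1)P 1/2 unhappy
(3,5)Q 0/2 unhappy
(3,6)P 0/1 unhappy
(4,1)P 2/2 ok
(4,3)P 0/0 ok
(4,5)P 0/1 unhappy
(5,1)P 2/2 ok
(5,2)P 1/1 ok
(5,4)P 0/0 ok
(5,6)Q 1/1 ok
(5,7)Q 1/1 ok
Unsatisfied: (2,1), (2,3), (3,1), (3,5), (3,6), (4,5) — 6 in total.

6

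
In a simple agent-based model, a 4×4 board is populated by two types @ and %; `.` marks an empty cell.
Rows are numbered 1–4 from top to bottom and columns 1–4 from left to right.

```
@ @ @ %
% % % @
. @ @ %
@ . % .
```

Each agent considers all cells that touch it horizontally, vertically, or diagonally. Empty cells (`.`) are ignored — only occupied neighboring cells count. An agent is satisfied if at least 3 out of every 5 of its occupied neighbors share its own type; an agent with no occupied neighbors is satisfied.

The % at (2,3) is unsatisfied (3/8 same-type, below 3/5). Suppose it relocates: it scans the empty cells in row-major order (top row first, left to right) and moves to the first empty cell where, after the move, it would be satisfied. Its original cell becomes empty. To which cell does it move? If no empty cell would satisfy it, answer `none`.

Vacating (2,3). Empty cells in order:
  (3,1): 2/4 same-type → still unsatisfied.
  (4,2): 1/4 same-type → still unsatisfied.
  (4,4): 2/3 same-type → satisfied — stop here.

(4,4)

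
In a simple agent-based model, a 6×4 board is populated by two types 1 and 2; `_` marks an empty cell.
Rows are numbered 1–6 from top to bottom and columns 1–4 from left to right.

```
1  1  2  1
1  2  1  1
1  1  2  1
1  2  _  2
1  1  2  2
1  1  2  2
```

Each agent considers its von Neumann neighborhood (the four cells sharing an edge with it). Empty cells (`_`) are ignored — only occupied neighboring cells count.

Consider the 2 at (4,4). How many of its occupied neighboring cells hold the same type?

1

Occupied neighbors of (4,4): (3,4)=1, (5,4)=2.
Same type (2): 1 of 2.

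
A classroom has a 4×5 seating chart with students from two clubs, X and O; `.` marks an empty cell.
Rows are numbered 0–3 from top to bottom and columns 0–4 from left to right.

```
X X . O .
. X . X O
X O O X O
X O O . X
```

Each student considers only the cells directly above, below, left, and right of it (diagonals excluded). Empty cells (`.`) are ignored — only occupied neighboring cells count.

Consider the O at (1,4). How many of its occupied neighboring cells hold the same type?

1

Occupied neighbors of (1,4): (2,4)=O, (1,3)=X.
Same type (O): 1 of 2.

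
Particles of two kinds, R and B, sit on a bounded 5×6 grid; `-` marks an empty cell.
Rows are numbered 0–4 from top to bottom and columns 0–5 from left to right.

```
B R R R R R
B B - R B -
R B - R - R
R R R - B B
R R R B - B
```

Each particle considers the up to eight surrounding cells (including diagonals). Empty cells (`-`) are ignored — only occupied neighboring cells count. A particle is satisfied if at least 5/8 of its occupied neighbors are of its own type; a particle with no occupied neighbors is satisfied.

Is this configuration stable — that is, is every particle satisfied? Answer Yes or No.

Row 0: (0,0)B 2/3 satisfied · (0,1)R 1/4 not · (0,2)R 3/4 satisfied · (0,3)R 3/4 satisfied · (0,4)R 3/4 satisfied · (0,5)R 1/2 not
Row 1: (1,0)B 3/5 not · (1,1)B 3/6 not · (1,3)R 4/5 satisfied · (1,4)B 0/6 not
Row 2: (2,0)R 2/5 not · (2,1)B 2/6 not · (2,3)R 2/4 not · (2,5)R 0/3 not
Row 3: (3,0)R 4/5 satisfied · (3,1)R 6/7 satisfied · (3,2)R 4/6 satisfied · (3,4)B 3/5 not · (3,5)B 2/3 satisfied
Row 4: (4,0)R 3/3 satisfied · (4,1)R 5/5 satisfied · (4,2)R 3/4 satisfied · (4,3)B 1/3 not · (4,5)B 2/2 satisfied
For instance (0,1) has only 1/4 same-type neighbors, below 5/8.

No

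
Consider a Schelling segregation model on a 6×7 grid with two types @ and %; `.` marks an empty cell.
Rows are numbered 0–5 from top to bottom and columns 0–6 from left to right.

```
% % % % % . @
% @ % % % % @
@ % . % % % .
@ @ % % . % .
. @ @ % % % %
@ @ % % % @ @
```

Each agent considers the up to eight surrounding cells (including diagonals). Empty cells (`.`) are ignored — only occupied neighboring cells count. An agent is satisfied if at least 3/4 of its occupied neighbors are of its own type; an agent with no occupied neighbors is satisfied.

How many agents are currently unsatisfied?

Row 0: (0,0)% 2/3 not · (0,1)% 4/5 satisfied · (0,2)% 4/5 satisfied · (0,3)% 5/5 satisfied · (0,4)% 4/4 satisfied · (0,6)@ 1/2 not
Row 1: (1,0)% 3/5 not · (1,1)@ 1/7 not · (1,2)% 6/7 satisfied · (1,3)% 7/7 satisfied · (1,4)% 7/7 satisfied · (1,5)% 4/6 not · (1,6)@ 1/3 not
Row 2: (2,0)@ 3/5 not · (2,1)% 3/7 not · (2,3)% 6/6 satisfied · (2,4)% 7/7 satisfied · (2,5)% 4/5 satisfied
Row 3: (3,0)@ 3/4 satisfied · (3,1)@ 4/6 not · (3,2)% 4/7 not · (3,3)% 5/6 satisfied · (3,5)% 5/5 satisfied
Row 4: (4,1)@ 5/7 not · (4,2)@ 3/8 not · (4,3)% 6/7 satisfied · (4,4)% 6/7 satisfied · (4,5)% 4/6 not · (4,6)% 2/4 not
Row 5: (5,0)@ 2/2 satisfied · (5,1)@ 3/4 satisfied · (5,2)% 2/5 not · (5,3)% 4/5 satisfied · (5,4)% 4/5 satisfied · (5,5)@ 1/5 not · (5,6)@ 1/3 not
Unsatisfied: (0,0), (0,6), (1,0), (1,1), (1,5), (1,6), (2,0), (2,1), (3,1), (3,2), (4,1), (4,2), (4,5), (4,6), (5,2), (5,5), (5,6) — 17 in total.

17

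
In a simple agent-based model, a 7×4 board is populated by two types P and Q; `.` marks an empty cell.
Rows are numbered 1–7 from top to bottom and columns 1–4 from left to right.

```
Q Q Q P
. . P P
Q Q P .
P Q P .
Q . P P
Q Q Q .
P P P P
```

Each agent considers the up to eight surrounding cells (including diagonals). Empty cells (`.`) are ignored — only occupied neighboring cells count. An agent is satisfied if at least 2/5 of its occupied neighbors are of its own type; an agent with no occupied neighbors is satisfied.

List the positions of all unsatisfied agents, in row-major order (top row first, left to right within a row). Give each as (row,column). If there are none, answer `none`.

(1,3), (3,2), (4,1), (6,3), (7,1)

Row 1: (1,1)Q 1/1 ✓ · (1,2)Q 2/3 ✓ · (1,3)Q 1/4 ✗ · (1,4)P 2/3 ✓
Row 2: (2,3)P 3/6 ✓ · (2,4)P 3/4 ✓
Row 3: (3,1)Q 2/3 ✓ · (3,2)Q 2/6 ✗ · (3,3)P 3/5 ✓
Row 4: (4,1)P 0/4 ✗ · (4,2)Q 3/7 ✓ · (4,3)P 3/5 ✓
Row 5: (5,1)Q 3/4 ✓ · (5,3)P 2/5 ✓ · (5,4)P 2/3 ✓
Row 6: (6,1)Q 2/4 ✓ · (6,2)Q 3/7 ✓ · (6,3)Q 1/6 ✗
Row 7: (7,1)P 1/3 ✗ · (7,2)P 2/5 ✓ · (7,3)P 2/4 ✓ · (7,4)P 1/2 ✓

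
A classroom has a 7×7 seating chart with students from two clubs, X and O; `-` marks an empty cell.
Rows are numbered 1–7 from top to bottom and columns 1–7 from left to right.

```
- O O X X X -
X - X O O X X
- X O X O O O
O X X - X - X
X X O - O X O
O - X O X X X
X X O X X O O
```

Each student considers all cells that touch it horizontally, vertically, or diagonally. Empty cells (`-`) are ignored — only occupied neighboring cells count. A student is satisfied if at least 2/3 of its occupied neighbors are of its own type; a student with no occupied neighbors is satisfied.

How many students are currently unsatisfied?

Row 1: (1,2)O 1/3 unhappy · (1,3)O 2/4 unhappy · (1,4)X 2/5 unhappy · (1,5)X 3/5 unhappy · (1,6)X 3/4 ok
Row 2: (2,1)X 1/2 unhappy · (2,3)X 3/7 unhappy · (2,4)O 4/8 unhappy · (2,5)O 3/8 unhappy · (2,6)X 3/7 unhappy · (2,7)X 2/4 unhappy
Row 3: (3,2)X 4/6 ok · (3,3)O 1/6 unhappy · (3,4)X 3/7 unhappy · (3,5)O 3/6 unhappy · (3,6)O 3/7 unhappy · (3,7)O 1/4 unhappy
Row 4: (4,1)O 0/4 unhappy · (4,2)X 4/7 unhappy · (4,3)X 4/6 ok · (4,5)X 2/5 unhappy · (4,7)X 1/4 unhappy
Row 5: (5,1)X 2/4 unhappy · (5,2)X 4/7 unhappy · (5,3)O 1/5 unhappy · (5,5)O 1/5 unhappy · (5,6)X 5/7 ok · (5,7)O 0/4 unhappy
Row 6: (6,1)O 0/4 unhappy · (6,3)X 3/6 unhappy · (6,4)O 3/7 unhappy · (6,5)X 4/7 unhappy · (6,6)X 4/8 unhappy · (6,7)X 2/5 unhappy
Row 7: (7,1)X 1/2 unhappy · (7,2)X 2/4 unhappy · (7,3)O 1/4 unhappy · (7,4)X 3/5 unhappy · (7,5)X 3/5 unhappy · (7,6)O 1/5 unhappy · (7,7)O 1/3 unhappy
Unsatisfied: (1,2), (1,3), (1,4), (1,5), (2,1), (2,3), (2,4), (2,5), (2,6), (2,7), (3,3), (3,4), (3,5), (3,6), (3,7), (4,1), (4,2), (4,5), (4,7), (5,1), (5,2), (5,3), (5,5), (5,7), (6,1), (6,3), (6,4), (6,5), (6,6), (6,7), (7,1), (7,2), (7,3), (7,4), (7,5), (7,6), (7,7) — 37 in total.

37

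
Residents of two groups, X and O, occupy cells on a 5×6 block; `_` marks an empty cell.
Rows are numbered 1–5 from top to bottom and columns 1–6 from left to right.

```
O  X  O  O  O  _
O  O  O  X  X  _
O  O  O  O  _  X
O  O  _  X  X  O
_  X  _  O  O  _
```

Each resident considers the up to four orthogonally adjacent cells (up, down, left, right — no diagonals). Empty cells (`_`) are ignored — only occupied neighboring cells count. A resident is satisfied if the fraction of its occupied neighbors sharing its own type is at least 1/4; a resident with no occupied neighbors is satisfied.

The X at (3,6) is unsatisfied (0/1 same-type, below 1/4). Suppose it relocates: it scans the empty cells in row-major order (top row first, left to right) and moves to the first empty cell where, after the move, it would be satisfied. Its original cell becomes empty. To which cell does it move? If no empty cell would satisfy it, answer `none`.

(2,6)

Vacating (3,6). Empty cells in order:
  (1,6): 0/1 same-type → still unsatisfied.
  (2,6): 1/1 same-type → satisfied — stop here.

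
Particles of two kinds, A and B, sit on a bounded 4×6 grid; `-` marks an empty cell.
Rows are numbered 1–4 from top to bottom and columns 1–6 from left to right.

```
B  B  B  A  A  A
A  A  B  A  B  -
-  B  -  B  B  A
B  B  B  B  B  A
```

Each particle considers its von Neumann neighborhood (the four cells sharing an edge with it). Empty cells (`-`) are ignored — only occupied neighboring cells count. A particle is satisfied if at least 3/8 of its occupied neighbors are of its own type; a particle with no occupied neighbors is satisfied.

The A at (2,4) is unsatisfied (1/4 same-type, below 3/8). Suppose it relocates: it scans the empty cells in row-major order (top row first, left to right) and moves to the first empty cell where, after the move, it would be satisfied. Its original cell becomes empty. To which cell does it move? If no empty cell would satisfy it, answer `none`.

Vacating (2,4). Empty cells in order:
  (2,6): 2/3 same-type → satisfied — stop here.

(2,6)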